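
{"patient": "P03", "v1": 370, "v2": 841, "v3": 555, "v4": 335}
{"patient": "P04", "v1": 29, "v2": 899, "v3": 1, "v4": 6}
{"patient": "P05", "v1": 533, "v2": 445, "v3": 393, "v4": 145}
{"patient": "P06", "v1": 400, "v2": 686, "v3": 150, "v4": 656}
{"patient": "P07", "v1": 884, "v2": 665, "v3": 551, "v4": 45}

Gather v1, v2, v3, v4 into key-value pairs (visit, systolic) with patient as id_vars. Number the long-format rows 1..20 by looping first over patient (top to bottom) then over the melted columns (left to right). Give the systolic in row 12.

20 rows total (5 × 4). Row 12: index ⌊(12-1)/4⌋ = 2 into patient → P05; (12-1) mod 4 = 3 into the melted columns → v4.
So row 12 is (P05, v4, 145); systolic = 145.

145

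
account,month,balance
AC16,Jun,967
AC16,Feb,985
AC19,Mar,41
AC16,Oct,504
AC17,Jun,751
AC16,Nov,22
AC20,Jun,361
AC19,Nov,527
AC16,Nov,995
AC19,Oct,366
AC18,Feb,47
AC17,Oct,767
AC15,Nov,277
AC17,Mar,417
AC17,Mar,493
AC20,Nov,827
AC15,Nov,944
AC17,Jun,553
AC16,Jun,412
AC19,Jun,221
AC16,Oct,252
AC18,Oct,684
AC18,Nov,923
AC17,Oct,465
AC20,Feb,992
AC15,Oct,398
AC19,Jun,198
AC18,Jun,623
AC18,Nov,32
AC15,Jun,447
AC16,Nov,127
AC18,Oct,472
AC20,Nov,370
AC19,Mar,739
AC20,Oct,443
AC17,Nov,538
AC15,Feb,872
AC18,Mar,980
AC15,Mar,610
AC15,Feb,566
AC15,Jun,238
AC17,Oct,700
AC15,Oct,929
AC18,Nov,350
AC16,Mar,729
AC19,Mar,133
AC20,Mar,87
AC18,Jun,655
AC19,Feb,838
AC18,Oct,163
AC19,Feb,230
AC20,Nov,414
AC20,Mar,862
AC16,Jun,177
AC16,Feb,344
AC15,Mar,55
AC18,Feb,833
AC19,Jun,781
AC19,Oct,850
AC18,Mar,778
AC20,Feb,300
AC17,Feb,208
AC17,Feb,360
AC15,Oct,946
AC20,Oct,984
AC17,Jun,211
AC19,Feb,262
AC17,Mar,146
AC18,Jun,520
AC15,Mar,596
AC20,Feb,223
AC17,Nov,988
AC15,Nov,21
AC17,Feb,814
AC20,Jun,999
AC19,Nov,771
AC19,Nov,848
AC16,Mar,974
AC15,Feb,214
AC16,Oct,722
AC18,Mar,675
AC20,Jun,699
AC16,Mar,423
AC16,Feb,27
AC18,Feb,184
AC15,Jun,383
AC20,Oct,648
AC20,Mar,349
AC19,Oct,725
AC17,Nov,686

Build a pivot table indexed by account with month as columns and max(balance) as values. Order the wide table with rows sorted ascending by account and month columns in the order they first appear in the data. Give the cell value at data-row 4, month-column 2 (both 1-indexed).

833

With rows sorted ascending by account, row 4 is account=AC18. month columns in first-appearance order: Jun, Feb, Mar, Oct, Nov; column 2 is Feb.
Long rows with account=AC18, month=Feb: max(47, 833, 184) = 833.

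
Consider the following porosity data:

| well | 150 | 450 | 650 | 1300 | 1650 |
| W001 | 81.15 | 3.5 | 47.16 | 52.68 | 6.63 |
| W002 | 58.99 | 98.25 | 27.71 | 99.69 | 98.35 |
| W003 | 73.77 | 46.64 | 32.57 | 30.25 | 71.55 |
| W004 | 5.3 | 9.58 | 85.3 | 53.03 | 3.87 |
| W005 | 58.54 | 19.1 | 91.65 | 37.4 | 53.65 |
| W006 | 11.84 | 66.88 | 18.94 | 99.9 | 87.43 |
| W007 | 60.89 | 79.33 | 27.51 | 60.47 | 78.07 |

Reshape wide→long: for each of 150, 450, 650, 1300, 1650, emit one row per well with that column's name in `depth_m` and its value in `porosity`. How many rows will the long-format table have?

35

7 well values × 5 melted columns = 35 rows.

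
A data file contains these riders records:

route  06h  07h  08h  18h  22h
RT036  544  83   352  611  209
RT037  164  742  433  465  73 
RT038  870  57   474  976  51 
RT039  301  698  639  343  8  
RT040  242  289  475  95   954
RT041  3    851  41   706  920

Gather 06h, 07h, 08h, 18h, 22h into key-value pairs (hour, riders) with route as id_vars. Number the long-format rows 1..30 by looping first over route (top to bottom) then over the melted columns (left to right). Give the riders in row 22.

289

30 rows total (6 × 5). Row 22: index ⌊(22-1)/5⌋ = 4 into route → RT040; (22-1) mod 5 = 1 into the melted columns → 07h.
So row 22 is (RT040, 07h, 289); riders = 289.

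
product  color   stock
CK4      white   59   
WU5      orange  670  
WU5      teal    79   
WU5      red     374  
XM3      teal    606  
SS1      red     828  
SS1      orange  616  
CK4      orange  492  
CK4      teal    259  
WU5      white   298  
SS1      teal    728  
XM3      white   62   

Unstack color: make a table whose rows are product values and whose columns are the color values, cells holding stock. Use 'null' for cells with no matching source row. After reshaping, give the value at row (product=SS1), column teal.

The long row with product=SS1, color=teal has stock=728.

728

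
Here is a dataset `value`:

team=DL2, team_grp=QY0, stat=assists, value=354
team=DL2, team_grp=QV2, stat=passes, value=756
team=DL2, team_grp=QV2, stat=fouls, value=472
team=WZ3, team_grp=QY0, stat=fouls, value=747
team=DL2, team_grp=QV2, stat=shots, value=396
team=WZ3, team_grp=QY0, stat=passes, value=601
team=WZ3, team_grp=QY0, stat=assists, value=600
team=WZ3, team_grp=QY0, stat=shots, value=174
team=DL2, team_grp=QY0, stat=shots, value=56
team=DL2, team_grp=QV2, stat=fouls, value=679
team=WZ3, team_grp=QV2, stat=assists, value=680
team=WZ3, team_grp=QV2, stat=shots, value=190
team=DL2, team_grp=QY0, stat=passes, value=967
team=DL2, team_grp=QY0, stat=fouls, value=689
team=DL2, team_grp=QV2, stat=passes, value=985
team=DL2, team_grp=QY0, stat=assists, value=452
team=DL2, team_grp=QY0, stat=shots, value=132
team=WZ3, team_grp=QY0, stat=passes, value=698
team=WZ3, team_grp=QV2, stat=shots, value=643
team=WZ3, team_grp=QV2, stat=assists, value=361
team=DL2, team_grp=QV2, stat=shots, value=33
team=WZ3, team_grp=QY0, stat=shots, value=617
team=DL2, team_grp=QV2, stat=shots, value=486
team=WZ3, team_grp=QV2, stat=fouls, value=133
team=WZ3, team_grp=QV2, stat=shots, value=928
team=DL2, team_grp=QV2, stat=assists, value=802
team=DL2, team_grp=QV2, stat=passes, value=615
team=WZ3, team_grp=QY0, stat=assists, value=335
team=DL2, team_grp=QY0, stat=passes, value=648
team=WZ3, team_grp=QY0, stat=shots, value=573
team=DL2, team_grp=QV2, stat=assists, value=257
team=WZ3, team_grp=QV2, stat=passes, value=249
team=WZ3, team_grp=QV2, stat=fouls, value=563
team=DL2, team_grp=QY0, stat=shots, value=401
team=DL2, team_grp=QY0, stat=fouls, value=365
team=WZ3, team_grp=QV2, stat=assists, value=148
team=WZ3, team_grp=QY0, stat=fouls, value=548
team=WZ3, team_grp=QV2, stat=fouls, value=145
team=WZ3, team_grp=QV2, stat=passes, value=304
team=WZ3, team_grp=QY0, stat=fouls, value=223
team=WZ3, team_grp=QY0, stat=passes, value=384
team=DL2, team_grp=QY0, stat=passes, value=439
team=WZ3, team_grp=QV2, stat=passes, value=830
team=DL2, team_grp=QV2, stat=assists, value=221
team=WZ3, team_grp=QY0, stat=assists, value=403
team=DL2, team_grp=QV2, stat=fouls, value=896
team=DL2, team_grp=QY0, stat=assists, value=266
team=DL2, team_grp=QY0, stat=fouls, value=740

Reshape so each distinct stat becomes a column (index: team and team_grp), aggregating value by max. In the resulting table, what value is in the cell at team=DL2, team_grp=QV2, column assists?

Rows with team=DL2, team_grp=QV2 and stat=assists: value values are 802, 257, 221.
max(802, 257, 221) = 802.

802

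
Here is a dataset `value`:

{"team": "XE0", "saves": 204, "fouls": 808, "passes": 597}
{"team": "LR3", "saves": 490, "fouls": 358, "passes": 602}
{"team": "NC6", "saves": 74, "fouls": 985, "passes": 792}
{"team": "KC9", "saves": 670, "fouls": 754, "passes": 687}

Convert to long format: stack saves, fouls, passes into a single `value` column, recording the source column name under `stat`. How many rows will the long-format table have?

4 team values × 3 melted columns = 12 rows.

12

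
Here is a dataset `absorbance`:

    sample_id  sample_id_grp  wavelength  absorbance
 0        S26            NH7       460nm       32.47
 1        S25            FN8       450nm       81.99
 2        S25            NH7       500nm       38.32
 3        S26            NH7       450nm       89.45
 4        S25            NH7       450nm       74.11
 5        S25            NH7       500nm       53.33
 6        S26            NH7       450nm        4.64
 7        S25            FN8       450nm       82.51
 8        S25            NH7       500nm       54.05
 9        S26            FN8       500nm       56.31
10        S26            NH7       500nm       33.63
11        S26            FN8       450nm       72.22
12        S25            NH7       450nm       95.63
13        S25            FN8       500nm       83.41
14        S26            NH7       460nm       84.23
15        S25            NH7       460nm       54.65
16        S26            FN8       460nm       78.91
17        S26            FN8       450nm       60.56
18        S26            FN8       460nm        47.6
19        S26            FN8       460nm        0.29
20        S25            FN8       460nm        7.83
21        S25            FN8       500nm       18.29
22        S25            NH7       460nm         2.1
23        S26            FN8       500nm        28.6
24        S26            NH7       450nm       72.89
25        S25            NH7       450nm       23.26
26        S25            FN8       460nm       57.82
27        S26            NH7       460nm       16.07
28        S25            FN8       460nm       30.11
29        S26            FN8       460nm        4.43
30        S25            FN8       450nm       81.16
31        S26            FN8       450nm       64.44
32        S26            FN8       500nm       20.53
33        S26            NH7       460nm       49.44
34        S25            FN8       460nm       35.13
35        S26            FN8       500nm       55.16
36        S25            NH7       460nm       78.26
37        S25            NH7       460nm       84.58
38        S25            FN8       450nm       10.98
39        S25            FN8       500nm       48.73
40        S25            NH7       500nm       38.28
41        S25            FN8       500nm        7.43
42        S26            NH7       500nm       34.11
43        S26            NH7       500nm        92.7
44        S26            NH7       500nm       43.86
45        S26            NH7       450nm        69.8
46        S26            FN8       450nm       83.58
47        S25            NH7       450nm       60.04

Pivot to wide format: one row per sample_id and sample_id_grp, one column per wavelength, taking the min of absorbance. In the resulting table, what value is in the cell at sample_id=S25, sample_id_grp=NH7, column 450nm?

23.26

Rows with sample_id=S25, sample_id_grp=NH7 and wavelength=450nm: absorbance values are 74.11, 95.63, 23.26, 60.04.
min(74.11, 95.63, 23.26, 60.04) = 23.26.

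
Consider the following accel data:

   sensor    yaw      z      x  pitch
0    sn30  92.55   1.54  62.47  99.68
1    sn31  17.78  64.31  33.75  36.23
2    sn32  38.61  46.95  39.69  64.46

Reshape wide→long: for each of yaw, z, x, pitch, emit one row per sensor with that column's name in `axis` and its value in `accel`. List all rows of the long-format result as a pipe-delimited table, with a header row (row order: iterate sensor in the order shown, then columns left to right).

| sensor | axis | accel |
| sn30 | yaw | 92.55 |
| sn30 | z | 1.54 |
| sn30 | x | 62.47 |
| sn30 | pitch | 99.68 |
| sn31 | yaw | 17.78 |
| sn31 | z | 64.31 |
| sn31 | x | 33.75 |
| sn31 | pitch | 36.23 |
| sn32 | yaw | 38.61 |
| sn32 | z | 46.95 |
| sn32 | x | 39.69 |
| sn32 | pitch | 64.46 |

Each (sensor, column) pair becomes one row: 3 × 4 = 12 rows.
For example, (sn30, yaw) → accel=92.55.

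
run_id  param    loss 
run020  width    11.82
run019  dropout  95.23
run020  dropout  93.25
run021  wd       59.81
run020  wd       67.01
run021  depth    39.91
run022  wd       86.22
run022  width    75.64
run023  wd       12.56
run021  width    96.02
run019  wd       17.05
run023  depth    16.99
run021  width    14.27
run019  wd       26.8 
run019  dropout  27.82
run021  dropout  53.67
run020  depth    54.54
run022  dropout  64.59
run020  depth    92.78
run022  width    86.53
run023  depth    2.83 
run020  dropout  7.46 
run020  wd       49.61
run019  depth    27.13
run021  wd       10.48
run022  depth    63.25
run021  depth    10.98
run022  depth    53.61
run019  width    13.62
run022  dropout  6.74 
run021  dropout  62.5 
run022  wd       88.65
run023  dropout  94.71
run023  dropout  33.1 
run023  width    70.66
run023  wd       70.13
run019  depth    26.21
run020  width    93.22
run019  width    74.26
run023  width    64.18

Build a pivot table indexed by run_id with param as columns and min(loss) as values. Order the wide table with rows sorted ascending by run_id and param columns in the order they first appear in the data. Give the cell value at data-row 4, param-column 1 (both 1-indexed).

With rows sorted ascending by run_id, row 4 is run_id=run022. param columns in first-appearance order: width, dropout, wd, depth; column 1 is width.
Long rows with run_id=run022, param=width: min(75.64, 86.53) = 75.64.

75.64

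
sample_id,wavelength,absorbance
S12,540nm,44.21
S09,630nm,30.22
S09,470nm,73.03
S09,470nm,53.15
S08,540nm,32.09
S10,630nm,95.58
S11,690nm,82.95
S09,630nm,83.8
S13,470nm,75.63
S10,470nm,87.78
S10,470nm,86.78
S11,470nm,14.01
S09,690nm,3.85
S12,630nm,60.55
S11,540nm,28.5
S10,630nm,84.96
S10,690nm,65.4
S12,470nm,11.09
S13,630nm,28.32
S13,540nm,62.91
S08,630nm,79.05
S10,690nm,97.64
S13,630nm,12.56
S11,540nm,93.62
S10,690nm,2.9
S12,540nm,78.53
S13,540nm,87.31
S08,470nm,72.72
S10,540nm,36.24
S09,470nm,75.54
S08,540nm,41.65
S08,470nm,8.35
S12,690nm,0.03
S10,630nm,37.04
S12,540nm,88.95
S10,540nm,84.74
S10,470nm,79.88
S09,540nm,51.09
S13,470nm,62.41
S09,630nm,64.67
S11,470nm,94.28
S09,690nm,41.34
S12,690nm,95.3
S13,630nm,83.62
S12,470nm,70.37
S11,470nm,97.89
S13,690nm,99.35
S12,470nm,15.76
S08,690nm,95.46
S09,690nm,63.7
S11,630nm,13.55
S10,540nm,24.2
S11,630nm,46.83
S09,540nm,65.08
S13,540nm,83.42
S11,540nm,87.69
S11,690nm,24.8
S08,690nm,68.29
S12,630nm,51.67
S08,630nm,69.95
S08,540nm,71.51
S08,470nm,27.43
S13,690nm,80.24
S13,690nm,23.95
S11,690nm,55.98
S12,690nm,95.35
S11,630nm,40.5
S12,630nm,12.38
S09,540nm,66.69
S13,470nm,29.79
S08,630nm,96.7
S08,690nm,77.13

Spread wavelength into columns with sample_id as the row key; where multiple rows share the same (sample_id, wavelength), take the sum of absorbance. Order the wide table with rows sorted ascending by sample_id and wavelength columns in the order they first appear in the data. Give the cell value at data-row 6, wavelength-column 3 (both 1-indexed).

With rows sorted ascending by sample_id, row 6 is sample_id=S13. wavelength columns in first-appearance order: 540nm, 630nm, 470nm, 690nm; column 3 is 470nm.
Long rows with sample_id=S13, wavelength=470nm: 75.63 + 62.41 + 29.79 = 167.83.

167.83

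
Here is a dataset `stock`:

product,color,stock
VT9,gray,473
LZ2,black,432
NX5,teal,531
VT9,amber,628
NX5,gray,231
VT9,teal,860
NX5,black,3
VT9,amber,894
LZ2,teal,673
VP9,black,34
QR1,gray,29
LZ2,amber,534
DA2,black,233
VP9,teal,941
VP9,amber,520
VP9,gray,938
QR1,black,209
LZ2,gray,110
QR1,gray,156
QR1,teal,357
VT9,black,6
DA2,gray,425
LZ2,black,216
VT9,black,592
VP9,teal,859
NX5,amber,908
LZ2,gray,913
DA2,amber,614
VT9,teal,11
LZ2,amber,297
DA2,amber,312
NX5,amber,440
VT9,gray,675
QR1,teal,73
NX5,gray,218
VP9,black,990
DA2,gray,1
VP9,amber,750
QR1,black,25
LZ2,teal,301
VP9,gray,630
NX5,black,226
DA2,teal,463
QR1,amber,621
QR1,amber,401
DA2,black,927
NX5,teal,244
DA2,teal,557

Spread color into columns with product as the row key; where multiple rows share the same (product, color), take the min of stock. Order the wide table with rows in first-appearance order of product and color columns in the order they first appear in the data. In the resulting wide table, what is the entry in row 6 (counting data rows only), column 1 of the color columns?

With rows in first-appearance order of product, row 6 is product=DA2. color columns in first-appearance order: gray, black, teal, amber; column 1 is gray.
Long rows with product=DA2, color=gray: min(425, 1) = 1.

1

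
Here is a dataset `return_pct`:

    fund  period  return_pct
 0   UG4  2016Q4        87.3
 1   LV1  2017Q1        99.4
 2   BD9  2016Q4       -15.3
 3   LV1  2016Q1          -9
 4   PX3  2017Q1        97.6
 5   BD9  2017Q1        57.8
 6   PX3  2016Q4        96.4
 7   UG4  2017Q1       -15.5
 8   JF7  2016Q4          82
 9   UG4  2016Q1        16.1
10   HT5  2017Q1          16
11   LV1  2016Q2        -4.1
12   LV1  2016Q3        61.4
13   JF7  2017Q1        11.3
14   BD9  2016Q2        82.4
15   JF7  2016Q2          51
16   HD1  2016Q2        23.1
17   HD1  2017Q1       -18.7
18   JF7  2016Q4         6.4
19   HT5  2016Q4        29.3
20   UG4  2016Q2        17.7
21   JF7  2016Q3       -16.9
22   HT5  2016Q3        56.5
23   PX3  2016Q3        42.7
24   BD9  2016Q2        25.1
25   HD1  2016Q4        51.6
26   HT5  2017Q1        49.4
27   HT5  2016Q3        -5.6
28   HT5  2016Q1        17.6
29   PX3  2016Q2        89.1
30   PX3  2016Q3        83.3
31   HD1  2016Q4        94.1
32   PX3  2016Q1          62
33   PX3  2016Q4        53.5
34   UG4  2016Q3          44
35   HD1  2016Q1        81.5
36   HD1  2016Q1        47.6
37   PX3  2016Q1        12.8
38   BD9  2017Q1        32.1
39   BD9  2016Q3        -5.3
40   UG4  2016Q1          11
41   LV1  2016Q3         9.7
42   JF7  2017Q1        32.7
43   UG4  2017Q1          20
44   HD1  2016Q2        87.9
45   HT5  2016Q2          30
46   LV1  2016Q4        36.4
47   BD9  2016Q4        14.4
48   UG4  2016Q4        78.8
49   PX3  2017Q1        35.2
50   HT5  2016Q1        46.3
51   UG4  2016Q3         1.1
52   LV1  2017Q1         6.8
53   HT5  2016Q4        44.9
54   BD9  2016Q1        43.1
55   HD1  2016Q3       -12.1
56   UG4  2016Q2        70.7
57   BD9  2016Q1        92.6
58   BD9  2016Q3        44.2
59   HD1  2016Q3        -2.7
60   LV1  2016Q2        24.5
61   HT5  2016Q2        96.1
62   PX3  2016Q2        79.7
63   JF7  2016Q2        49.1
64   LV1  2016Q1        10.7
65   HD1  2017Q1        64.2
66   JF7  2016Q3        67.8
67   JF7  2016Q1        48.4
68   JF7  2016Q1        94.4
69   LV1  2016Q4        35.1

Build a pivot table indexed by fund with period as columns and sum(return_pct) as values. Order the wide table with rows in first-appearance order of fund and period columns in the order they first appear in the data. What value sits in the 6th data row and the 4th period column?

126.1

With rows in first-appearance order of fund, row 6 is fund=HT5. period columns in first-appearance order: 2016Q4, 2017Q1, 2016Q1, 2016Q2, 2016Q3; column 4 is 2016Q2.
Long rows with fund=HT5, period=2016Q2: 30 + 96.1 = 126.1.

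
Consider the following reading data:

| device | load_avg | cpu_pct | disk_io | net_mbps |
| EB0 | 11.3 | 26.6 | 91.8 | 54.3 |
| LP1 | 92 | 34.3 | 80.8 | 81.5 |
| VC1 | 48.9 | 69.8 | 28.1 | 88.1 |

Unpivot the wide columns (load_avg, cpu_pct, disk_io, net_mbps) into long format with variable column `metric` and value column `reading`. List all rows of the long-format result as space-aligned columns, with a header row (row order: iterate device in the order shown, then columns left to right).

device  metric    reading
EB0     load_avg  11.3   
EB0     cpu_pct   26.6   
EB0     disk_io   91.8   
EB0     net_mbps  54.3   
LP1     load_avg  92     
LP1     cpu_pct   34.3   
LP1     disk_io   80.8   
LP1     net_mbps  81.5   
VC1     load_avg  48.9   
VC1     cpu_pct   69.8   
VC1     disk_io   28.1   
VC1     net_mbps  88.1   

Each (device, column) pair becomes one row: 3 × 4 = 12 rows.
For example, (EB0, load_avg) → reading=11.3.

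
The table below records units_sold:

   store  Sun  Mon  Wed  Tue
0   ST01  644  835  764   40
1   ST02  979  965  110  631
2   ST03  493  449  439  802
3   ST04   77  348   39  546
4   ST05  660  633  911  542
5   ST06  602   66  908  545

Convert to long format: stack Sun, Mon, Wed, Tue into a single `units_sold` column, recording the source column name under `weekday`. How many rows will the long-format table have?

24

6 store values × 4 melted columns = 24 rows.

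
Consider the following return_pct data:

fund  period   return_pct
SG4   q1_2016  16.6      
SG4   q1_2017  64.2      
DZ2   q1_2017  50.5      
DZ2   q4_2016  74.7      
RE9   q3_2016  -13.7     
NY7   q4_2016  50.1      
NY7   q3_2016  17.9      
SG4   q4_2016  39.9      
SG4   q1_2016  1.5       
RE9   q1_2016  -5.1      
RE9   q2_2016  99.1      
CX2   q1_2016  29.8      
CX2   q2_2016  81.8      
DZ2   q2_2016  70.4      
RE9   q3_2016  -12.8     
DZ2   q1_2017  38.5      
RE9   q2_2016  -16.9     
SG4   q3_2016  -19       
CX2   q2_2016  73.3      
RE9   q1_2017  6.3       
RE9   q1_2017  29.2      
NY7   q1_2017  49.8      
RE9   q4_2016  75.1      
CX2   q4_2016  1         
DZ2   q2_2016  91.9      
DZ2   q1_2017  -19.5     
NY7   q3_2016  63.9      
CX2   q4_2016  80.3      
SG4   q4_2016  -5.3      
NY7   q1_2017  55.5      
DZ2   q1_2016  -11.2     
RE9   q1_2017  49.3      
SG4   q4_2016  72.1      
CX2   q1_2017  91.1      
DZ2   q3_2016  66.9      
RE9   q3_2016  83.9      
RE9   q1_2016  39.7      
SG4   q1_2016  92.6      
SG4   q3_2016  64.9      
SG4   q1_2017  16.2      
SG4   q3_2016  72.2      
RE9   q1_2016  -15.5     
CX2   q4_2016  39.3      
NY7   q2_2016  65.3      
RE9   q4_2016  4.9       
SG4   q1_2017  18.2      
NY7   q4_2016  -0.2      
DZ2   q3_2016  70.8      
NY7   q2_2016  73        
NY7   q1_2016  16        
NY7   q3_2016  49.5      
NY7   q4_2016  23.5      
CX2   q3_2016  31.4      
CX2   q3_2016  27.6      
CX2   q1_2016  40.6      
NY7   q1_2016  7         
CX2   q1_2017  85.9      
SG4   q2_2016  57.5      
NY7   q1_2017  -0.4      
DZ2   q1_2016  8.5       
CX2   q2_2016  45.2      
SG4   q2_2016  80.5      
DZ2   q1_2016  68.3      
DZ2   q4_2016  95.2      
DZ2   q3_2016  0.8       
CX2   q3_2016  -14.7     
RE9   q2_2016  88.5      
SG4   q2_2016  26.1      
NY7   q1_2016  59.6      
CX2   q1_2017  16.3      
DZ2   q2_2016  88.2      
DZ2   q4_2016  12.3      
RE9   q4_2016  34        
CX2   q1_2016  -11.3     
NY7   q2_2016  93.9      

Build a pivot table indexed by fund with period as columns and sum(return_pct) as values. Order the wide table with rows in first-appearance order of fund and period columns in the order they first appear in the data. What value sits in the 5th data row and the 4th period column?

44.3

With rows in first-appearance order of fund, row 5 is fund=CX2. period columns in first-appearance order: q1_2016, q1_2017, q4_2016, q3_2016, q2_2016; column 4 is q3_2016.
Long rows with fund=CX2, period=q3_2016: 31.4 + 27.6 + -14.7 = 44.3.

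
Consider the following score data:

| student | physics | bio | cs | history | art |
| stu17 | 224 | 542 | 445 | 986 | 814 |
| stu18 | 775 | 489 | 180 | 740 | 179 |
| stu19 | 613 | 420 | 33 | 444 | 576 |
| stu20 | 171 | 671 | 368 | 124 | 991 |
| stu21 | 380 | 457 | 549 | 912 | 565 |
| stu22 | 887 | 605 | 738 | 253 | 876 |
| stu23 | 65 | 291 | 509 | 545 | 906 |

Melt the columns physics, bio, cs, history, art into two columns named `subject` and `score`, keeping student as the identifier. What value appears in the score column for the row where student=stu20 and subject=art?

Unpivoting turns each (student, wide-column) pair into one long row.
The wide cell at row stu20, column art holds 991, so the long row (stu20, art) has score=991.

991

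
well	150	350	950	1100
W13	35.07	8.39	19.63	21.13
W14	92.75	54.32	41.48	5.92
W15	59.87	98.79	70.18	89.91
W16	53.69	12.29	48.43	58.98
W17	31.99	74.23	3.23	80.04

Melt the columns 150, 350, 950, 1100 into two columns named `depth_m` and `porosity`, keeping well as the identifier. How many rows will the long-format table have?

20

5 well values × 4 melted columns = 20 rows.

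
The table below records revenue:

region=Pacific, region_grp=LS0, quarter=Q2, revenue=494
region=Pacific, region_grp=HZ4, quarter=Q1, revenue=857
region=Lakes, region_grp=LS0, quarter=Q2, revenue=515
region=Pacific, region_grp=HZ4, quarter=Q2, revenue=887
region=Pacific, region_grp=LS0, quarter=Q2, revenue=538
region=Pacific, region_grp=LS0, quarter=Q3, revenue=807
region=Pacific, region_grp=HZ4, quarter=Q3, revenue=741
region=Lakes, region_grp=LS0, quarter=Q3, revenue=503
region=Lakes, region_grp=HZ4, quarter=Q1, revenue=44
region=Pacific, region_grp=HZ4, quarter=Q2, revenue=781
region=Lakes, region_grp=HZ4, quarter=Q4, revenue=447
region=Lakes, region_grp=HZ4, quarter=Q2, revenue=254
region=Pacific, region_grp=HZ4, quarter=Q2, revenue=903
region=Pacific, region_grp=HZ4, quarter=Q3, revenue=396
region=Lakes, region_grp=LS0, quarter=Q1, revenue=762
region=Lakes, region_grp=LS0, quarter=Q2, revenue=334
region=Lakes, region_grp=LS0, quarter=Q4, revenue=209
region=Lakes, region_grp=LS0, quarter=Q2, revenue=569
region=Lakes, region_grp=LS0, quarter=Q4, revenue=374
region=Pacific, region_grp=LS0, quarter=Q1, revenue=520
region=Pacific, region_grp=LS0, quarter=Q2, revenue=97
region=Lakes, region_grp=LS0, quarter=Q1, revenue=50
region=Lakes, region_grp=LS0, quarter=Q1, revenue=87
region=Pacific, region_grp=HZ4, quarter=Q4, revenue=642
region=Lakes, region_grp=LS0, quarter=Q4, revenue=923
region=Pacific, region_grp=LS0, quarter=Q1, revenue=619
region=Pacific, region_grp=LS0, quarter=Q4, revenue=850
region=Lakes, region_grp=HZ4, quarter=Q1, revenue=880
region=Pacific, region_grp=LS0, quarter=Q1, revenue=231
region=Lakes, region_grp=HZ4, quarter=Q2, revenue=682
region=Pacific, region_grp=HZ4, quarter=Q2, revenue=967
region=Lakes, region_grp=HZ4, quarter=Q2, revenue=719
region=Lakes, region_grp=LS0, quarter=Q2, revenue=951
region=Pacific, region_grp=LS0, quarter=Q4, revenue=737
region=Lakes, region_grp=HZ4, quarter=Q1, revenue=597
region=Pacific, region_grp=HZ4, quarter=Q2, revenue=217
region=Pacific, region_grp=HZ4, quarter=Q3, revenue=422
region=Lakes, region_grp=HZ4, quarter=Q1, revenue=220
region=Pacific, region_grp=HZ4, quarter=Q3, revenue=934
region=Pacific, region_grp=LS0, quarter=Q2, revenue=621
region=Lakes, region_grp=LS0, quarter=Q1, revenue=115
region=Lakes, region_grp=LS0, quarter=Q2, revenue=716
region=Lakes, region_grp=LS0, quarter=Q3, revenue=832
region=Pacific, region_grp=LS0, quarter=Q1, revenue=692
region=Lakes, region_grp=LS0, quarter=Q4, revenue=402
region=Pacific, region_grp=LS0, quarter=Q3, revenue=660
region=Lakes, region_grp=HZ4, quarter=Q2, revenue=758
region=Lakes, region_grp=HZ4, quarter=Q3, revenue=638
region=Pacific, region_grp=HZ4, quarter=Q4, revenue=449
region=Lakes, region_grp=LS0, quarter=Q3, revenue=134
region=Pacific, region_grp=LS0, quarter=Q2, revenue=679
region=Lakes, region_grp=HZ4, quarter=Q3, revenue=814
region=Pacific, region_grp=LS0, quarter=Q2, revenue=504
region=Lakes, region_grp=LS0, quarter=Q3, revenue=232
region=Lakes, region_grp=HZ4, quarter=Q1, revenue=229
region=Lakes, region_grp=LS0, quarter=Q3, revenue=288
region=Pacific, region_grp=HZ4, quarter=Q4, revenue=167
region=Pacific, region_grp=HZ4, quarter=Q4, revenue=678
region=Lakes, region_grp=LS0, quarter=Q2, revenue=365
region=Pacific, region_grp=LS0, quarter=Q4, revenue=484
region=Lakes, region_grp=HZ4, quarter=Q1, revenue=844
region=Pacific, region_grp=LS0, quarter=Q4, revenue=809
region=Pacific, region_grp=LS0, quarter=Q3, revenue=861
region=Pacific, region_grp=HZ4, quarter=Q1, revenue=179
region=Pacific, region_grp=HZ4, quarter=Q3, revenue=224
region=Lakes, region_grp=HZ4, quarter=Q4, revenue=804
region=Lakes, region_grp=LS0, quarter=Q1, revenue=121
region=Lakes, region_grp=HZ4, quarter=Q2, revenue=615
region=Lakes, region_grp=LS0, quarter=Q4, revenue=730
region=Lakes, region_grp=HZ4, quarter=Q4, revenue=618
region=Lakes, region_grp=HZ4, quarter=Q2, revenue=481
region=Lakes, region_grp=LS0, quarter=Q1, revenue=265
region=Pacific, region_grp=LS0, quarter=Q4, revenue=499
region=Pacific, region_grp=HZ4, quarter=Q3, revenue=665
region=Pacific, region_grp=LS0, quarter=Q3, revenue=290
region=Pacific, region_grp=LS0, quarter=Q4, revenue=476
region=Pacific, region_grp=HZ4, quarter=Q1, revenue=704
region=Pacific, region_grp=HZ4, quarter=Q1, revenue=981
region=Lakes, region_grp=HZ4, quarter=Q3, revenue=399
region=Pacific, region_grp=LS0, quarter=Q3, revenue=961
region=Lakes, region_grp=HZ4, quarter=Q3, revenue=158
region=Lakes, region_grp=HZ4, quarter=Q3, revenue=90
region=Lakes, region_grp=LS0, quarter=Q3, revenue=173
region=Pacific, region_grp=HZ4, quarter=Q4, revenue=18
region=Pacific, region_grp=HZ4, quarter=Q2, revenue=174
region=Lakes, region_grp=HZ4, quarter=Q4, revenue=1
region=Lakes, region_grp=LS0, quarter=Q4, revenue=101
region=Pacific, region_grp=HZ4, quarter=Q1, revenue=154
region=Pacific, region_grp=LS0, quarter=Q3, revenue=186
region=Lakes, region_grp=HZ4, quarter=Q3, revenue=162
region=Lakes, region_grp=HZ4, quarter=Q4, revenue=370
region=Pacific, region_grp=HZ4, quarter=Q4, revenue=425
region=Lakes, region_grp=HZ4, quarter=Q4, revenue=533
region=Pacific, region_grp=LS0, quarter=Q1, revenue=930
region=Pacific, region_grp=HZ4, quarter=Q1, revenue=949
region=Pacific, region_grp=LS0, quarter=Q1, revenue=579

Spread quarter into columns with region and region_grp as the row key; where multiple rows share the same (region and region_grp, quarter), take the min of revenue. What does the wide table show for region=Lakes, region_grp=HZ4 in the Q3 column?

Rows with region=Lakes, region_grp=HZ4 and quarter=Q3: revenue values are 638, 814, 399, 158, 90, 162.
min(638, 814, 399, 158, 90, 162) = 90.

90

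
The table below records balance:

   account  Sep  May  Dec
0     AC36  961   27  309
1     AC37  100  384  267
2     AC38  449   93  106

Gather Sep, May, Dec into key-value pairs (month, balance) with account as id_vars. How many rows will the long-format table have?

9

3 account values × 3 melted columns = 9 rows.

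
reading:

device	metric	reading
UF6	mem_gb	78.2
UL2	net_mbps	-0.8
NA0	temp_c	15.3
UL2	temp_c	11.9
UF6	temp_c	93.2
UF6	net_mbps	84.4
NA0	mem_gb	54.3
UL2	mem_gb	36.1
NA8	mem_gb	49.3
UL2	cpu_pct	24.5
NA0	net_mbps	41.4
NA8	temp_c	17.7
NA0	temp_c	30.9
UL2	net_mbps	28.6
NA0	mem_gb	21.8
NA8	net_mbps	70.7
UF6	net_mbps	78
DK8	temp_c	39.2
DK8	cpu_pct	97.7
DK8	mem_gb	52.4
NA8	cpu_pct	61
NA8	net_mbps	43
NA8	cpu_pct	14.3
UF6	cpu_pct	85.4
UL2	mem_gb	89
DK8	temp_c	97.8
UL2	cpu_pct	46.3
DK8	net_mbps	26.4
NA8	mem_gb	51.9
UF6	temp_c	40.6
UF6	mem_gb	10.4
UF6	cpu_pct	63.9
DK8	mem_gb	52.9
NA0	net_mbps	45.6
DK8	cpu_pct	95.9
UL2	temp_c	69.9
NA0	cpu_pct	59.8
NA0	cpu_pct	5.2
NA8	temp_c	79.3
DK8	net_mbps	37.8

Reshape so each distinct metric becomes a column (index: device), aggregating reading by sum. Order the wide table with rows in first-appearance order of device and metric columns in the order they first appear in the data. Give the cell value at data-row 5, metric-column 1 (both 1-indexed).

105.3

With rows in first-appearance order of device, row 5 is device=DK8. metric columns in first-appearance order: mem_gb, net_mbps, temp_c, cpu_pct; column 1 is mem_gb.
Long rows with device=DK8, metric=mem_gb: 52.4 + 52.9 = 105.3.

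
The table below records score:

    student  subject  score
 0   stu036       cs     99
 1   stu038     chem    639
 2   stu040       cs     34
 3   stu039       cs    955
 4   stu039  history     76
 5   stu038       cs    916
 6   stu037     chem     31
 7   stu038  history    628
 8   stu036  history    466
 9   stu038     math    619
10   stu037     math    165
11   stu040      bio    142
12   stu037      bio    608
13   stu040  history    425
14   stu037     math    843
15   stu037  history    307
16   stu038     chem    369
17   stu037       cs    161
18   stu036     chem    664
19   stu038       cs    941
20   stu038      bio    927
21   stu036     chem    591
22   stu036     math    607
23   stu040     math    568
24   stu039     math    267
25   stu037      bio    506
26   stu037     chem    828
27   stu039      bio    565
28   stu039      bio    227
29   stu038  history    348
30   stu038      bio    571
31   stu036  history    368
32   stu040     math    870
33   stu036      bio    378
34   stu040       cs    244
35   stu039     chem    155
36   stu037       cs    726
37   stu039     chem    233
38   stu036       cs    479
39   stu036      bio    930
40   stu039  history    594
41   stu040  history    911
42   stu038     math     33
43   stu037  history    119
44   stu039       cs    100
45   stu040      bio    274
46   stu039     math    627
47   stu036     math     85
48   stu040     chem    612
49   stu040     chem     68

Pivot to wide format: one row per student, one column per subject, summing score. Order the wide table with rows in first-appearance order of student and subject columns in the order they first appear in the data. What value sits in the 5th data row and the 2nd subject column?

859

With rows in first-appearance order of student, row 5 is student=stu037. subject columns in first-appearance order: cs, chem, history, math, bio; column 2 is chem.
Long rows with student=stu037, subject=chem: 31 + 828 = 859.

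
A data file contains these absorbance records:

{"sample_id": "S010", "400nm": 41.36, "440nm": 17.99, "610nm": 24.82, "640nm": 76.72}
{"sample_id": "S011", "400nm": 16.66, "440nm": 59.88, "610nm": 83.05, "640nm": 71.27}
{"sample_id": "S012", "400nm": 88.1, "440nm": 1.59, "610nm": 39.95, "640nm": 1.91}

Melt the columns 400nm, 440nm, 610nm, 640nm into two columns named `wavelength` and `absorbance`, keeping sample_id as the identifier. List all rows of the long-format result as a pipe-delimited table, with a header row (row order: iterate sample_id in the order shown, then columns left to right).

| sample_id | wavelength | absorbance |
| S010 | 400nm | 41.36 |
| S010 | 440nm | 17.99 |
| S010 | 610nm | 24.82 |
| S010 | 640nm | 76.72 |
| S011 | 400nm | 16.66 |
| S011 | 440nm | 59.88 |
| S011 | 610nm | 83.05 |
| S011 | 640nm | 71.27 |
| S012 | 400nm | 88.1 |
| S012 | 440nm | 1.59 |
| S012 | 610nm | 39.95 |
| S012 | 640nm | 1.91 |

Each (sample_id, column) pair becomes one row: 3 × 4 = 12 rows.
For example, (S010, 400nm) → absorbance=41.36.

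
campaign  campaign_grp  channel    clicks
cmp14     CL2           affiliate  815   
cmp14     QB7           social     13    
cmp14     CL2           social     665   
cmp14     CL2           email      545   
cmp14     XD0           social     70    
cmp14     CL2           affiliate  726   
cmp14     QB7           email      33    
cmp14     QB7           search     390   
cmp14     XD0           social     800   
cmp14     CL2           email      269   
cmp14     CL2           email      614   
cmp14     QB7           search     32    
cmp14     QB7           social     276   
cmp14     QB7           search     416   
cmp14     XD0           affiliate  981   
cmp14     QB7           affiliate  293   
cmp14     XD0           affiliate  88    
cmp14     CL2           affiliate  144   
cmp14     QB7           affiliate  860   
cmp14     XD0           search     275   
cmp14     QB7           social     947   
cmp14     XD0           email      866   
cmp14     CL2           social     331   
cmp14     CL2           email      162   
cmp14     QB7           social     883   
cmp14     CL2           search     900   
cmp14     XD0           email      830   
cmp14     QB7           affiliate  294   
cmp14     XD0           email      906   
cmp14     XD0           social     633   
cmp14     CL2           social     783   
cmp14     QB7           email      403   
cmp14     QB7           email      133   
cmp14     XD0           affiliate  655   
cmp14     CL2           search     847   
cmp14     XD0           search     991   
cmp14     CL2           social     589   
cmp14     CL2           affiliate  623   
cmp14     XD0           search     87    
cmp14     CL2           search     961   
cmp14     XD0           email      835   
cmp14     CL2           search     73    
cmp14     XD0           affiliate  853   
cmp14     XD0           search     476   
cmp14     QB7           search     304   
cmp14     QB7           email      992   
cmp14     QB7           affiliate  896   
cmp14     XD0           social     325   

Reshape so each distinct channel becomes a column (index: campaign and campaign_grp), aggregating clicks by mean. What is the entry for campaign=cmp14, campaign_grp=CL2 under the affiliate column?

577

Rows with campaign=cmp14, campaign_grp=CL2 and channel=affiliate: clicks values are 815, 726, 144, 623.
(815 + 726 + 144 + 623) / 4 = 577.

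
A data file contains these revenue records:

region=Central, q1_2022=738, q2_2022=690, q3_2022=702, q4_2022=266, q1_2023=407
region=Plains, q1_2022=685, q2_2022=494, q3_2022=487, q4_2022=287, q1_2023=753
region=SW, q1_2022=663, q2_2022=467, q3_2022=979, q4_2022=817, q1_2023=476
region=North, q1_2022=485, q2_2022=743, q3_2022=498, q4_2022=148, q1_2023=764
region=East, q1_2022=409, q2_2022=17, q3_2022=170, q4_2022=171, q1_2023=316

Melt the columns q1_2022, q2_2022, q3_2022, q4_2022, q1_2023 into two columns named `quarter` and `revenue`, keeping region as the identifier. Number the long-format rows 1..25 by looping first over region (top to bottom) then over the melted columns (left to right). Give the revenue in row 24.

171

25 rows total (5 × 5). Row 24: index ⌊(24-1)/5⌋ = 4 into region → East; (24-1) mod 5 = 3 into the melted columns → q4_2022.
So row 24 is (East, q4_2022, 171); revenue = 171.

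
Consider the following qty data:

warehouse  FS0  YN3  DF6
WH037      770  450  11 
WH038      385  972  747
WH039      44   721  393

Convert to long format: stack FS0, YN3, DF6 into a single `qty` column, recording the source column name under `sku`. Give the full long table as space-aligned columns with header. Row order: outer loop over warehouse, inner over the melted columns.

Each (warehouse, column) pair becomes one row: 3 × 3 = 9 rows.
For example, (WH037, FS0) → qty=770.

warehouse  sku  qty
WH037      FS0  770
WH037      YN3  450
WH037      DF6  11 
WH038      FS0  385
WH038      YN3  972
WH038      DF6  747
WH039      FS0  44 
WH039      YN3  721
WH039      DF6  393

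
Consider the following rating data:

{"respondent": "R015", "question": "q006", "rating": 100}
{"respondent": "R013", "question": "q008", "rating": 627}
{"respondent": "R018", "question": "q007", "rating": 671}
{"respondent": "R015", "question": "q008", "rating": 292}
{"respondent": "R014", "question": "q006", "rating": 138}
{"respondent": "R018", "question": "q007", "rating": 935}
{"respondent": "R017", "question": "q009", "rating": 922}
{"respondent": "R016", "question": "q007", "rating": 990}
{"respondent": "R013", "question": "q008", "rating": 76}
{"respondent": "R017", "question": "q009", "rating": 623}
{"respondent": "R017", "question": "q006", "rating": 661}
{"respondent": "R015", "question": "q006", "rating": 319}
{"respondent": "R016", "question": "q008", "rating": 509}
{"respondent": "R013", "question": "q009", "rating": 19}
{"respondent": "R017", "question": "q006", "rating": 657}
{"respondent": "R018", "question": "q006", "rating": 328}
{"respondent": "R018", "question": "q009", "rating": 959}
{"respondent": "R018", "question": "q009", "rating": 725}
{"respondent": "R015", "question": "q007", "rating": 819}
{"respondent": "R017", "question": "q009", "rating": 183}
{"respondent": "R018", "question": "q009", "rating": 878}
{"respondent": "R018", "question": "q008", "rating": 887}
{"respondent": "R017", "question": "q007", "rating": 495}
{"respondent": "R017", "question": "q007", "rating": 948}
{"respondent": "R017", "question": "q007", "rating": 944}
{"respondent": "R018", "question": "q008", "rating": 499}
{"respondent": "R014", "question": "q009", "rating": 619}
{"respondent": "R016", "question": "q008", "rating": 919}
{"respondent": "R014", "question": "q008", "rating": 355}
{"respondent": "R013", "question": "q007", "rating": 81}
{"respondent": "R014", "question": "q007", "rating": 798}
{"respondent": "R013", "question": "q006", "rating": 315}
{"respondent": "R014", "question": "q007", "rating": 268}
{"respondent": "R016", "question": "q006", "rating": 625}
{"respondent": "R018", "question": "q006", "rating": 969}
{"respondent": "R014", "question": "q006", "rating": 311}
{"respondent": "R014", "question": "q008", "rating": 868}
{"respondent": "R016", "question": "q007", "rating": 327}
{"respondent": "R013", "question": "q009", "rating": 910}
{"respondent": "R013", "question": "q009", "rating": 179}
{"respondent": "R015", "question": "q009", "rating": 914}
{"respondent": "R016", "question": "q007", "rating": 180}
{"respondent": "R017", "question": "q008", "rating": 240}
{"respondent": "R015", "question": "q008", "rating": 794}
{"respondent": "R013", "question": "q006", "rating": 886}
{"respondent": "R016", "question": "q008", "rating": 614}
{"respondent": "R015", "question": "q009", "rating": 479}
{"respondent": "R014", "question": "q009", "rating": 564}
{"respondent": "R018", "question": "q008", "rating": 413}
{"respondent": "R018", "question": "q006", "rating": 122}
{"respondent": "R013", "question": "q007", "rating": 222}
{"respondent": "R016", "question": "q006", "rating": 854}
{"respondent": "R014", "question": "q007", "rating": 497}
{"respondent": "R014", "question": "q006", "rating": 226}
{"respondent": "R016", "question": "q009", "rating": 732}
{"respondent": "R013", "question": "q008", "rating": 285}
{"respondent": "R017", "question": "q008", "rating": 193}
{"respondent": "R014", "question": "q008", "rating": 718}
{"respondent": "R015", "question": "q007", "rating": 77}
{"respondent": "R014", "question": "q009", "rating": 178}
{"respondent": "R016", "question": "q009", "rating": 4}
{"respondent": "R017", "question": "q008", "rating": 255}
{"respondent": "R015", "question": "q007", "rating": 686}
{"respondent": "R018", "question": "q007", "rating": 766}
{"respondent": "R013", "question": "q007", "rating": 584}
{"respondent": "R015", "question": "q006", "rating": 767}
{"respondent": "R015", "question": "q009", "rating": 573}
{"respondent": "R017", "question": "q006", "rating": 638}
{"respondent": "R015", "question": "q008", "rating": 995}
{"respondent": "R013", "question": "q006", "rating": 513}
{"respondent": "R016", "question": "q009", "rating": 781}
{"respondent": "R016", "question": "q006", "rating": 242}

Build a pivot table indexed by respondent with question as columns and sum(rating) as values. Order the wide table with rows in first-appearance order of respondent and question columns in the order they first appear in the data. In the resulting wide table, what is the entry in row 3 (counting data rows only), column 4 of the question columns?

2562

With rows in first-appearance order of respondent, row 3 is respondent=R018. question columns in first-appearance order: q006, q008, q007, q009; column 4 is q009.
Long rows with respondent=R018, question=q009: 959 + 725 + 878 = 2562.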